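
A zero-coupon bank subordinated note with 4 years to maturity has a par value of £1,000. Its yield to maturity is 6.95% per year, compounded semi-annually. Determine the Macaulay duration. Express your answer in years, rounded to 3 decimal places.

4.000 years

A zero-coupon bond has a single cash flow at maturity, so its Macaulay duration equals its maturity: 4 years.
(Equivalently: 8 semi-annual periods ÷ 2 = 4 years.)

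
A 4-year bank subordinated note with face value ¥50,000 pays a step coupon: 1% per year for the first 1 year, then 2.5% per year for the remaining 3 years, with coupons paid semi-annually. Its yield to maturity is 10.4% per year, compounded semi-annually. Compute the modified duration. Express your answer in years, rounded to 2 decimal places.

3.67 years

Periodic yield y = 0.052. First find Macaulay duration:
  t   CF        PV=CF/(1+0.052)^t    t·PV
  1       250.00       237.6426       237.6426
  2       250.00       225.8960       451.7920
  3       625.00       536.8251     1,610.4752
  4       625.00       510.2900     2,041.1600
  5       625.00       485.0665     2,425.3327
  6       625.00       461.0899     2,766.5392
  7       625.00       438.2984     3,068.0885
  8    50,625.00    33,747.3066   269,978.4531
  Σ                 36,642.4151   282,579.4833
P = 36,642.4151; Macaulay duration = 282,579.4833 / 36,642.4151 = 7.71181 half-year periods = 3.85591 years.
Modified duration = D_Mac / (1 + y) = 3.85591 / 1.052 = 3.66531 years.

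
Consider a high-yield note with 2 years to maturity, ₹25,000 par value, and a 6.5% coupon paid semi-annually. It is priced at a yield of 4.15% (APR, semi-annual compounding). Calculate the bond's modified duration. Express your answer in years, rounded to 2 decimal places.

Periodic yield y = 0.02075. First find Macaulay duration:
  t   CF        PV=CF/(1+0.02075)^t    t·PV
  1       812.50       795.9833       795.9833
  2       812.50       779.8024     1,559.6049
  3       812.50       763.9505     2,291.8514
  4    25,812.50    23,776.7513    95,107.0051
  Σ                 26,116.4875    99,754.4447
P = 26,116.4875; Macaulay duration = 99,754.4447 / 26,116.4875 = 3.81960 half-year periods = 1.90980 years.
Modified duration = D_Mac / (1 + y) = 1.90980 / 1.02075 = 1.87098 years.

1.87 years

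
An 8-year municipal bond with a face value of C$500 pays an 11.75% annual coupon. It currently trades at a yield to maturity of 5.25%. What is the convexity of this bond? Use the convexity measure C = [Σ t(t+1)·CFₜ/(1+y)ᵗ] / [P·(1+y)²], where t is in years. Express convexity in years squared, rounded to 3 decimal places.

With y = 0.0525:
  t   CF        PV=CF/(1+0.0525)^t    t·PV        t(t+1)·PV
  1        58.75        55.8195        55.8195         111.6390
  2        58.75        53.0351       106.0703         318.2108
  3        58.75        50.3897       151.1690         604.6761
  4        58.75        47.8762       191.5047         957.5235
  5        58.75        45.4881       227.4403       1,364.6416
  6        58.75        43.2191       259.3143       1,815.2002
  7        58.75        41.0632       287.4426       2,299.5410
  8       558.75       371.0571     2,968.4565      26,716.1084
  Σ                    707.9479     4,247.2172      34,187.5406
P = 707.9479.
Convexity = Σ t(t+1)·PV / [P·(1+y)²] = 34,187.5406 / (707.9479 × 1.107756) = 43.59356.

43.594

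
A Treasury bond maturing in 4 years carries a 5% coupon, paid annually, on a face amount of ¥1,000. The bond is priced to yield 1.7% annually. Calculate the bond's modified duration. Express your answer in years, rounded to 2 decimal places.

Periodic yield y = 0.017. First find Macaulay duration:
  t   CF        PV=CF/(1+0.017)^t    t·PV
  1        50.00        49.1642        49.1642
  2        50.00        48.3424        96.6848
  3        50.00        47.5343       142.6029
  4     1,050.00       981.5343     3,926.1373
  Σ                  1,126.5752     4,214.5892
P = 1,126.5752; Macaulay duration = 4,214.5892 / 1,126.5752 = 3.74106 years.
Modified duration = D_Mac / (1 + y) = 3.74106 / 1.017 = 3.67853 years.

3.68 years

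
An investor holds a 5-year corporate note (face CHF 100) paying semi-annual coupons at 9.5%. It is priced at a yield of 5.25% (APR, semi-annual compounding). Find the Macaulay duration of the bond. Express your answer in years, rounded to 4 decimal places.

4.1784 years

Periodic yield y = 0.02625. Discount each cash flow and weight by its period:
  t   CF        PV=CF/(1+0.02625)^t    t·PV
  1         4.75         4.6285         4.6285
  2         4.75         4.5101         9.0202
  3         4.75         4.3947        13.1842
  4         4.75         4.2823        17.1294
  5         4.75         4.1728        20.8640
  6         4.75         4.0661        24.3964
  7         4.75         3.9621        27.7344
  8         4.75         3.8607        30.8858
  9         4.75         3.7620        33.8577
  10      104.75        80.8393       808.3926
  Σ                    118.4786       990.0933
Price P = Σ PV = 118.4786.
Macaulay duration = Σ(t·PV) / P = 990.0933 / 118.4786 = 8.35673 half-year periods.
In years: 8.35673 / 2 = 4.17836 years.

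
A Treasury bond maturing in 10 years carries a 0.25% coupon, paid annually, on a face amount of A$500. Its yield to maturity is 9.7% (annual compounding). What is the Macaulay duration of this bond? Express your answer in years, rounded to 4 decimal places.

Periodic yield y = 0.097. Discount each cash flow and weight by its year:
  t   CF        PV=CF/(1+0.097)^t    t·PV
  1         1.25         1.1395         1.1395
  2         1.25         1.0387         2.0774
  3         1.25         0.9469         2.8406
  4         1.25         0.8631         3.4526
  5         1.25         0.7868         3.9341
  6         1.25         0.7172         4.3035
  7         1.25         0.6538         4.5768
  8         1.25         0.5960         4.7681
  9         1.25         0.5433         4.8898
  10      501.25       198.6041     1,986.0405
  Σ                    205.8895     2,018.0230
Price P = Σ PV = 205.8895.
Macaulay duration = Σ(t·PV) / P = 2,018.0230 / 205.8895 = 9.80149 years.

9.8015 years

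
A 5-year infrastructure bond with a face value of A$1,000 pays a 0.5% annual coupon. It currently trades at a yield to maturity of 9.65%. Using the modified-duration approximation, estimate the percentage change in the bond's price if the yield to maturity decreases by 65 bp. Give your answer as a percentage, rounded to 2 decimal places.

Periodic yield y = 0.0965. Modified duration first:
  t   CF        PV=CF/(1+0.0965)^t    t·PV
  1         5.00         4.5600         4.5600
  2         5.00         4.1587         8.3173
  3         5.00         3.7927        11.3780
  4         5.00         3.4589        13.8355
  5     1,005.00       634.0491     3,170.2454
  Σ                    650.0192     3,208.3362
P = 650.0192; D_Mac = 4.93576 yrs; D_mod = 4.93576/(1+0.0965) = 4.50137 yrs.
ΔP/P ≈ -D_mod · Δy = -4.50137 × (-0.0065) = +0.029259 = +2.9259%.

+2.93%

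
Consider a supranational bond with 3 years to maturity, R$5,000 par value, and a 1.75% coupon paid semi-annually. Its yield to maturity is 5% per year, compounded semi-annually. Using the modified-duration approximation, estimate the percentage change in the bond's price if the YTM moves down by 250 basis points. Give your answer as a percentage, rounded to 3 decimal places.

+7.151%

Periodic yield y = 0.025. Modified duration first:
  t   CF        PV=CF/(1+0.025)^t    t·PV
  1        43.75        42.6829        42.6829
  2        43.75        41.6419        83.2838
  3        43.75        40.6262       121.8787
  4        43.75        39.6353       158.5414
  5        43.75        38.6686       193.3431
  6     5,043.75     4,349.2098    26,095.2589
  Σ                  4,552.4648    26,694.9888
P = 4,552.4648; D_Mac = 5.86385 half-year periods = 2.93193 yrs; D_mod = 2.93193/(1+0.025) = 2.86042 yrs.
ΔP/P ≈ -D_mod · Δy = -2.86042 × (-0.025) = +0.071510 = +7.1510%.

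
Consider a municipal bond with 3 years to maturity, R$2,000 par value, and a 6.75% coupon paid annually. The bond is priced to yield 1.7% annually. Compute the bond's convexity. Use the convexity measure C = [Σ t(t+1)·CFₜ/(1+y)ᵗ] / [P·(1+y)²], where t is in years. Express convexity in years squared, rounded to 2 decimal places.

10.71

With y = 0.017:
  t   CF        PV=CF/(1+0.017)^t    t·PV        t(t+1)·PV
  1       135.00       132.7434       132.7434         265.4867
  2       135.00       130.5244       261.0489         783.1467
  3     2,135.00     2,029.7148     6,089.1444      24,356.5777
  Σ                  2,292.9826     6,482.9367      25,405.2111
P = 2,292.9826.
Convexity = Σ t(t+1)·PV / [P·(1+y)²] = 25,405.2111 / (2,292.9826 × 1.034289) = 10.71224.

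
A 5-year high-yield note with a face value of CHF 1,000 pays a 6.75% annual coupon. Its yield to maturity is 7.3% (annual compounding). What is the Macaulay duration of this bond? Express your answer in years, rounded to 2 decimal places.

4.40 years

Periodic yield y = 0.073. Discount each cash flow and weight by its year:
  t   CF        PV=CF/(1+0.073)^t    t·PV
  1        67.50        62.9077        62.9077
  2        67.50        58.6279       117.2558
  3        67.50        54.6392       163.9177
  4        67.50        50.9219       203.6877
  5     1,067.50       750.5321     3,752.6605
  Σ                    977.6289     4,300.4295
Price P = Σ PV = 977.6289.
Macaulay duration = Σ(t·PV) / P = 4,300.4295 / 977.6289 = 4.39884 years.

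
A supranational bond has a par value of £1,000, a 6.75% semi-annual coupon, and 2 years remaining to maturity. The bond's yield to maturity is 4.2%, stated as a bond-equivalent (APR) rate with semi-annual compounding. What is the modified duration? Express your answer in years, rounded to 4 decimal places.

1.8675 years

Periodic yield y = 0.021. First find Macaulay duration:
  t   CF        PV=CF/(1+0.021)^t    t·PV
  1        33.75        33.0558        33.0558
  2        33.75        32.3759        64.7519
  3        33.75        31.7100        95.1301
  4     1,033.75       951.2892     3,805.1567
  Σ                  1,048.4310     3,998.0945
P = 1,048.4310; Macaulay duration = 3,998.0945 / 1,048.4310 = 3.81341 half-year periods = 1.90670 years.
Modified duration = D_Mac / (1 + y) = 1.90670 / 1.021 = 1.86749 years.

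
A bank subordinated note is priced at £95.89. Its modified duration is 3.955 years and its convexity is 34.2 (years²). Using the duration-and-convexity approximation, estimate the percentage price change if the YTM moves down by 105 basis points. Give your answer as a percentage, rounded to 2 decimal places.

Duration effect: -D_mod·Δy = -3.955 × (-0.0105) = +0.0415275
Convexity effect: ½·C·(Δy)² = 0.5 × 34.2 × (-0.0105)² = +0.001885275
ΔP/P ≈ +0.0415275 + 0.001885275 = +0.043412775
= +4.3412775%.

+4.34%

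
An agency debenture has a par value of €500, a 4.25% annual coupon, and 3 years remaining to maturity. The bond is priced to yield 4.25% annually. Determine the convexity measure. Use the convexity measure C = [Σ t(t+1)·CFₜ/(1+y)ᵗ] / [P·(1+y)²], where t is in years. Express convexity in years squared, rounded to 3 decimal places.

With y = 0.0425:
  t   CF        PV=CF/(1+0.0425)^t    t·PV        t(t+1)·PV
  1        21.25        20.3837        20.3837          40.7674
  2        21.25        19.5527        39.1054         117.3162
  3       521.25       460.0636     1,380.1908       5,520.7632
  Σ                    500.0000     1,439.6799       5,678.8469
P = 500.0000.
Convexity = Σ t(t+1)·PV / [P·(1+y)²] = 5,678.8469 / (500.0000 × 1.086806) = 10.45052.

10.451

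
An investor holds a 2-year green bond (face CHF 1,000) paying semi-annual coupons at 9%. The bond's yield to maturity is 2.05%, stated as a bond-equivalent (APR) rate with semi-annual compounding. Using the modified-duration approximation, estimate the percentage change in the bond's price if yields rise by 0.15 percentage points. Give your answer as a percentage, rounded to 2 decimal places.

-0.28%

Periodic yield y = 0.01025. Modified duration first:
  t   CF        PV=CF/(1+0.01025)^t    t·PV
  1        45.00        44.5434        44.5434
  2        45.00        44.0915        88.1830
  3        45.00        43.6441       130.9324
  4     1,045.00     1,003.2308     4,012.9232
  Σ                  1,135.5099     4,276.5820
P = 1,135.5099; D_Mac = 3.76622 half-year periods = 1.88311 yrs; D_mod = 1.88311/(1+0.01025) = 1.86400 yrs.
ΔP/P ≈ -D_mod · Δy = -1.86400 × (+0.0015) = -0.002796 = -0.2796%.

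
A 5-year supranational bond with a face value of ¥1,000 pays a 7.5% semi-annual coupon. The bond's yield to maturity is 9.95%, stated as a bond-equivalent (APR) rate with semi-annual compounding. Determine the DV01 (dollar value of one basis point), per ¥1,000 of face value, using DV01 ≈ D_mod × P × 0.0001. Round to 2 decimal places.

Periodic yield y = 0.04975.
  t   CF        PV=CF/(1+0.04975)^t    t·PV
  1        37.50        35.7228        35.7228
  2        37.50        34.0298        68.0596
  3        37.50        32.4171        97.2512
  4        37.50        30.8807       123.5230
  5        37.50        29.4172       147.0862
  6        37.50        28.0231       168.1385
  7        37.50        26.6950       186.8651
  8        37.50        25.4299       203.4390
  9        37.50        24.2247       218.0223
  10    1,037.50       638.4535     6,384.5350
  Σ                    905.2938     7,632.6426
P = 905.2938; D_Mac = 8.43112 half-year periods = 4.21556 yrs; D_mod = 4.01578 yrs.
DV01 ≈ 4.01578 × 905.2938 × 0.0001 = 0.363546.

¥0.36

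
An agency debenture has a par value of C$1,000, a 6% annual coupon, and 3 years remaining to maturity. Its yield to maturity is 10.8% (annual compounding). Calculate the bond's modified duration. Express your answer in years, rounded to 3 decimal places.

Periodic yield y = 0.108. First find Macaulay duration:
  t   CF        PV=CF/(1+0.108)^t    t·PV
  1        60.00        54.1516        54.1516
  2        60.00        48.8733        97.7466
  3     1,060.00       779.2675     2,337.8026
  Σ                    882.2925     2,489.7008
P = 882.2925; Macaulay duration = 2,489.7008 / 882.2925 = 2.82185 years.
Modified duration = D_Mac / (1 + y) = 2.82185 / 1.108 = 2.54680 years.

2.547 years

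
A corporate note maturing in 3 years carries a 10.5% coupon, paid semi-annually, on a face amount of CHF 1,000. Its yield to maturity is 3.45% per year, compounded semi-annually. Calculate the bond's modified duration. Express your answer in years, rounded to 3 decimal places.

2.639 years

Periodic yield y = 0.01725. First find Macaulay duration:
  t   CF        PV=CF/(1+0.01725)^t    t·PV
  1        52.50        51.6097        51.6097
  2        52.50        50.7346       101.4691
  3        52.50        49.8742       149.6227
  4        52.50        49.0285       196.1140
  5        52.50        48.1971       240.9854
  6     1,052.50       949.8519     5,699.1116
  Σ                  1,199.2960     6,438.9126
P = 1,199.2960; Macaulay duration = 6,438.9126 / 1,199.2960 = 5.36891 half-year periods = 2.68446 years.
Modified duration = D_Mac / (1 + y) = 2.68446 / 1.01725 = 2.63893 years.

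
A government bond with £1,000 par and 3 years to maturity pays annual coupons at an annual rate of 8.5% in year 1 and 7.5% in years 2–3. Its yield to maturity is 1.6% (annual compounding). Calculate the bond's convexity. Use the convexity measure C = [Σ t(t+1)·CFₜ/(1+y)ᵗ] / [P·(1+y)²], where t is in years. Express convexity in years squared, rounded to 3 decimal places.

With y = 0.016:
  t   CF        PV=CF/(1+0.016)^t    t·PV        t(t+1)·PV
  1        85.00        83.6614        83.6614         167.3228
  2        75.00        72.6564       145.3128         435.9384
  3     1,075.00     1,025.0082     3,075.0246      12,300.0984
  Σ                  1,181.3260     3,303.9988      12,903.3596
P = 1,181.3260.
Convexity = Σ t(t+1)·PV / [P·(1+y)²] = 12,903.3596 / (1,181.3260 × 1.032256) = 10.58146.

10.581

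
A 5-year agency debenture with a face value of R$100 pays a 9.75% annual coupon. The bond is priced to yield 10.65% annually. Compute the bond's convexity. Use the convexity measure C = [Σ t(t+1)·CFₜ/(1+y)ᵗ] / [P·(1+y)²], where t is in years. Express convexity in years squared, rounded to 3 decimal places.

19.158

With y = 0.1065:
  t   CF        PV=CF/(1+0.1065)^t    t·PV        t(t+1)·PV
  1         9.75         8.8116         8.8116          17.6231
  2         9.75         7.9635        15.9269          47.7808
  3         9.75         7.1970        21.5909          86.3638
  4         9.75         6.5043        26.0171         130.0855
  5       109.75        66.1679       330.8396       1,985.0374
  Σ                     96.6442       403.1861       2,266.8906
P = 96.6442.
Convexity = Σ t(t+1)·PV / [P·(1+y)²] = 2,266.8906 / (96.6442 × 1.224342) = 19.15808.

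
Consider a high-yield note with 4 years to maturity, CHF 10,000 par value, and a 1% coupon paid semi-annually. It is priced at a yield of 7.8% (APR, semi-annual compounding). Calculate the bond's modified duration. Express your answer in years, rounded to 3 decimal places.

Periodic yield y = 0.039. First find Macaulay duration:
  t   CF        PV=CF/(1+0.039)^t    t·PV
  1        50.00        48.1232        48.1232
  2        50.00        46.3168        92.6337
  3        50.00        44.5783       133.7349
  4        50.00        42.9050       171.6200
  5        50.00        41.2945       206.4725
  6        50.00        39.7445       238.4668
  7        50.00        38.2526       267.7683
  8    10,050.00     7,400.1697    59,201.3579
  Σ                  7,701.3846    60,360.1773
P = 7,701.3846; Macaulay duration = 60,360.1773 / 7,701.3846 = 7.83757 half-year periods = 3.91879 years.
Modified duration = D_Mac / (1 + y) = 3.91879 / 1.039 = 3.77169 years.

3.772 years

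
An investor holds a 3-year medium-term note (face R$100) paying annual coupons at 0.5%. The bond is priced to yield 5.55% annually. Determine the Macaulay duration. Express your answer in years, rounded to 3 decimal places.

Periodic yield y = 0.0555. Discount each cash flow and weight by its year:
  t   CF        PV=CF/(1+0.0555)^t    t·PV
  1         0.50         0.4737         0.4737
  2         0.50         0.4488         0.8976
  3       100.50        85.4656       256.3968
  Σ                     86.3881       257.7681
Price P = Σ PV = 86.3881.
Macaulay duration = Σ(t·PV) / P = 257.7681 / 86.3881 = 2.98384 years.

2.984 years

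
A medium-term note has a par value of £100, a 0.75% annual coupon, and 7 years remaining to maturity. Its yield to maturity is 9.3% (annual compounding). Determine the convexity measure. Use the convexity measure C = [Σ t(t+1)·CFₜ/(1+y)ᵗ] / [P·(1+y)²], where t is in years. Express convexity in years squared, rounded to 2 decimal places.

With y = 0.093:
  t   CF        PV=CF/(1+0.093)^t    t·PV        t(t+1)·PV
  1         0.75         0.6862         0.6862           1.3724
  2         0.75         0.6278         1.2556           3.7668
  3         0.75         0.5744         1.7231           6.8926
  4         0.75         0.5255         2.1020          10.5102
  5         0.75         0.4808         2.4040          14.4239
  6         0.75         0.4399         2.6393          18.4752
  7       100.75        54.0635       378.4443       3,027.5543
  Σ                     57.3980       389.2546       3,082.9954
P = 57.3980.
Convexity = Σ t(t+1)·PV / [P·(1+y)²] = 3,082.9954 / (57.3980 × 1.194649) = 44.96096.

44.96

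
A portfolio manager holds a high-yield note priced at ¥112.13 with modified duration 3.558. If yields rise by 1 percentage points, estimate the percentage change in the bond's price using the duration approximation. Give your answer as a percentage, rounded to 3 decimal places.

-3.558%

Duration approximation: ΔP/P ≈ -D_mod · Δy = -3.558 × (+0.01) = -0.035580.
As a percentage: -3.5580%.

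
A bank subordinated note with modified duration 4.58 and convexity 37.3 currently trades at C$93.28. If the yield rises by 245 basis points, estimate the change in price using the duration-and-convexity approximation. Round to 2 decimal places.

-C$9.42

Duration effect: -D_mod·Δy = -4.58 × (+0.0245) = -0.112210
Convexity effect: ½·C·(Δy)² = 0.5 × 37.3 × (0.0245)² = +0.0111946625
ΔP/P ≈ -0.112210 + 0.0111946625 = -0.1010153375
ΔP ≈ 93.28 × (-0.1010153375) = -9.422710682.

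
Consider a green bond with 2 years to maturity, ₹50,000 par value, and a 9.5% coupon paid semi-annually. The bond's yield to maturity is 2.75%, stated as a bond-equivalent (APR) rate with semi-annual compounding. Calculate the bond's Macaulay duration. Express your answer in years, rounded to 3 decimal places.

Periodic yield y = 0.01375. Discount each cash flow and weight by its period:
  t   CF        PV=CF/(1+0.01375)^t    t·PV
  1     2,375.00     2,342.7867     2,342.7867
  2     2,375.00     2,311.0103     4,622.0206
  3     2,375.00     2,279.6649     6,838.9947
  4    52,375.00    49,590.7375   198,362.9500
  Σ                 56,524.1994   212,166.7520
Price P = Σ PV = 56,524.1994.
Macaulay duration = Σ(t·PV) / P = 212,166.7520 / 56,524.1994 = 3.75356 half-year periods.
In years: 3.75356 / 2 = 1.87678 years.

1.877 years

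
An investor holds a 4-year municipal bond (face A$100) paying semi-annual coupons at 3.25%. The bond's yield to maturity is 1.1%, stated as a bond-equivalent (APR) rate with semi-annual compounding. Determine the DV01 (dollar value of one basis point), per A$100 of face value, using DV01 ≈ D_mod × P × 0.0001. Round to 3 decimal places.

Periodic yield y = 0.0055.
  t   CF        PV=CF/(1+0.0055)^t    t·PV
  1        1.625         1.6161         1.6161
  2        1.625         1.6073         3.2145
  3        1.625         1.5985         4.7954
  4        1.625         1.5897         6.3589
  5        1.625         1.5810         7.9052
  6        1.625         1.5724         9.4344
  7        1.625         1.5638        10.9465
  8      101.625        97.2622       778.0974
  Σ                    108.3910       822.3685
P = 108.3910; D_Mac = 7.58706 half-year periods = 3.79353 yrs; D_mod = 3.77278 yrs.
DV01 ≈ 3.77278 × 108.3910 × 0.0001 = 0.040894.

A$0.041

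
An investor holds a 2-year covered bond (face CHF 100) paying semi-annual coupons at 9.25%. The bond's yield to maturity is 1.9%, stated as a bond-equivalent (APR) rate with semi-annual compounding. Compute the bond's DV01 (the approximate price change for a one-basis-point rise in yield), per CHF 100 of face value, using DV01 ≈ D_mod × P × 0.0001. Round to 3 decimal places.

CHF 0.021

Periodic yield y = 0.0095.
  t   CF        PV=CF/(1+0.0095)^t    t·PV
  1        4.625         4.5815         4.5815
  2        4.625         4.5384         9.0767
  3        4.625         4.4957        13.4870
  4      104.625       100.7419       402.9676
  Σ                    114.3574       430.1128
P = 114.3574; D_Mac = 3.76113 half-year periods = 1.88056 yrs; D_mod = 1.86287 yrs.
DV01 ≈ 1.86287 × 114.3574 × 0.0001 = 0.021303.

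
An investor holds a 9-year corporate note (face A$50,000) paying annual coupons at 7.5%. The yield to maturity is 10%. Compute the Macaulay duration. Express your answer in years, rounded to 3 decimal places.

6.665 years

Periodic yield y = 0.1. Discount each cash flow and weight by its year:
  t   CF        PV=CF/(1+0.1)^t    t·PV
  1     3,750.00     3,409.0909     3,409.0909
  2     3,750.00     3,099.1736     6,198.3471
  3     3,750.00     2,817.4305     8,452.2915
  4     3,750.00     2,561.3005    10,245.2018
  5     3,750.00     2,328.4550    11,642.2748
  6     3,750.00     2,116.7772    12,700.6634
  7     3,750.00     1,924.3429    13,470.4006
  8     3,750.00     1,749.4027    13,995.2214
  9    53,750.00    22,795.2470   205,157.2229
  Σ                 42,801.2202   285,270.7145
Price P = Σ PV = 42,801.2202.
Macaulay duration = Σ(t·PV) / P = 285,270.7145 / 42,801.2202 = 6.66501 years.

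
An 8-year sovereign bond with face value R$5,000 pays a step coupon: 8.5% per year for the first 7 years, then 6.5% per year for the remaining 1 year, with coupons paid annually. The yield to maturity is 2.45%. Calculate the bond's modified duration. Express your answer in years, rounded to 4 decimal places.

Periodic yield y = 0.0245. First find Macaulay duration:
  t   CF        PV=CF/(1+0.0245)^t    t·PV
  1       425.00       414.8365       414.8365
  2       425.00       404.9161       809.8321
  3       425.00       395.2329     1,185.6986
  4       425.00       385.7812     1,543.1249
  5       425.00       376.5556     1,882.7780
  6       425.00       367.5506     2,205.3037
  7       425.00       358.7610     2,511.3268
  8     5,325.00     4,387.5685    35,100.5480
  Σ                  7,091.2023    45,653.4486
P = 7,091.2023; Macaulay duration = 45,653.4486 / 7,091.2023 = 6.43804 years.
Modified duration = D_Mac / (1 + y) = 6.43804 / 1.0245 = 6.28408 years.

6.2841 years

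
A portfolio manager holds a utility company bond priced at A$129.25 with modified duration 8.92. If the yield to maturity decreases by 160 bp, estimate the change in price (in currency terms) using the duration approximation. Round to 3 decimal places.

Duration approximation: ΔP/P ≈ -D_mod · Δy = -8.92 × (-0.016) = +0.142720.
ΔP ≈ 129.25 × (+0.142720) = +18.44656.

+A$18.447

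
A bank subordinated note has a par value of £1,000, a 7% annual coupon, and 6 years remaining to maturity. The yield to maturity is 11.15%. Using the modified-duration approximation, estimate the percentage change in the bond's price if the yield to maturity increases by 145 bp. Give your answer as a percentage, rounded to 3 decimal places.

Periodic yield y = 0.1115. Modified duration first:
  t   CF        PV=CF/(1+0.1115)^t    t·PV
  1        70.00        62.9780        62.9780
  2        70.00        56.6603       113.3207
  3        70.00        50.9765       152.9294
  4        70.00        45.8628       183.4510
  5        70.00        41.2620       206.3102
  6     1,070.00       567.4492     3,404.6951
  Σ                    825.1887     4,123.6843
P = 825.1887; D_Mac = 4.99726 yrs; D_mod = 4.99726/(1+0.1115) = 4.49596 yrs.
ΔP/P ≈ -D_mod · Δy = -4.49596 × (+0.0145) = -0.065191 = -6.5191%.

-6.519%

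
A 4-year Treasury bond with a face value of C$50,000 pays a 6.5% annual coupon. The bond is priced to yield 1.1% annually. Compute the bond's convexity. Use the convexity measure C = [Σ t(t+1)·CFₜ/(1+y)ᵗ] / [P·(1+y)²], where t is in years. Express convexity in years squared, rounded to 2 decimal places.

With y = 0.011:
  t   CF        PV=CF/(1+0.011)^t    t·PV        t(t+1)·PV
  1     3,250.00     3,214.6390     3,214.6390       6,429.2779
  2     3,250.00     3,179.6627     6,359.3254      19,077.9761
  3     3,250.00     3,145.0669     9,435.2008      37,740.8033
  4    53,250.00    50,970.0418   203,880.1672   1,019,400.8360
  Σ                 60,509.4104   222,889.3324   1,082,648.8934
P = 60,509.4104.
Convexity = Σ t(t+1)·PV / [P·(1+y)²] = 1,082,648.8934 / (60,509.4104 × 1.022121) = 17.50501.

17.51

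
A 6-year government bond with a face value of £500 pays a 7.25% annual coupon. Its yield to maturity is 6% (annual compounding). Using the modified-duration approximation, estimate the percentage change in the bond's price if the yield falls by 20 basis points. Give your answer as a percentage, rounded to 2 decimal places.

Periodic yield y = 0.06. Modified duration first:
  t   CF        PV=CF/(1+0.06)^t    t·PV
  1        36.25        34.1981        34.1981
  2        36.25        32.2624        64.5247
  3        36.25        30.4362        91.3086
  4        36.25        28.7134       114.8536
  5        36.25        27.0881       135.4405
  6       536.25       378.0351     2,268.2105
  Σ                    530.7333     2,708.5361
P = 530.7333; D_Mac = 5.10338 yrs; D_mod = 5.10338/(1+0.06) = 4.81451 yrs.
ΔP/P ≈ -D_mod · Δy = -4.81451 × (-0.002) = +0.009629 = +0.9629%.

+0.96%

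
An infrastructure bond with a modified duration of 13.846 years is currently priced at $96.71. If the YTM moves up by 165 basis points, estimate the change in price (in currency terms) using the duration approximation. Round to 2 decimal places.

Duration approximation: ΔP/P ≈ -D_mod · Δy = -13.846 × (+0.0165) = -0.228459.
ΔP ≈ 96.71 × (-0.228459) = -22.09426989.

-$22.09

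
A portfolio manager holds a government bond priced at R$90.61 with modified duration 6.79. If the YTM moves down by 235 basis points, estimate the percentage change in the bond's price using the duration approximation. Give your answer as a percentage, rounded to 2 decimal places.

+15.96%

Duration approximation: ΔP/P ≈ -D_mod · Δy = -6.79 × (-0.0235) = +0.159565.
As a percentage: +15.9565%.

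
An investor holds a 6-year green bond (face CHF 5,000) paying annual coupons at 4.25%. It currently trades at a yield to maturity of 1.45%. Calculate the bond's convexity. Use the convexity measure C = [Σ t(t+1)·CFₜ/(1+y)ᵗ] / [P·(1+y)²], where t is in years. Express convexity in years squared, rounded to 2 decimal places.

36.00

With y = 0.0145:
  t   CF        PV=CF/(1+0.0145)^t    t·PV        t(t+1)·PV
  1       212.50       209.4628       209.4628         418.9256
  2       212.50       206.4690       412.9380       1,238.8139
  3       212.50       203.5180       610.5539       2,442.2157
  4       212.50       200.6091       802.4366       4,012.1829
  5       212.50       197.7419       988.7094       5,932.2567
  6     5,212.50     4,781.1653    28,686.9919     200,808.9430
  Σ                  5,798.9661    31,711.0926     214,853.3378
P = 5,798.9661.
Convexity = Σ t(t+1)·PV / [P·(1+y)²] = 214,853.3378 / (5,798.9661 × 1.029210) = 35.99875.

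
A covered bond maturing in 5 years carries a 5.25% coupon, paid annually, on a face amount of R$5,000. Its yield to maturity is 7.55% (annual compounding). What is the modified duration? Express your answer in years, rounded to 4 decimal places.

4.1825 years

Periodic yield y = 0.0755. First find Macaulay duration:
  t   CF        PV=CF/(1+0.0755)^t    t·PV
  1       262.50       244.0725       244.0725
  2       262.50       226.9387       453.8773
  3       262.50       211.0076       633.0228
  4       262.50       196.1949       784.7795
  5     5,262.50     3,657.1269    18,285.6347
  Σ                  4,535.3406    20,401.3868
P = 4,535.3406; Macaulay duration = 20,401.3868 / 4,535.3406 = 4.49831 years.
Modified duration = D_Mac / (1 + y) = 4.49831 / 1.0755 = 4.18253 years.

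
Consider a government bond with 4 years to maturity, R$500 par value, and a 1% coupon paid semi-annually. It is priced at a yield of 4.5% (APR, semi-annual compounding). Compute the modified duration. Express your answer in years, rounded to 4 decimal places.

3.8386 years

Periodic yield y = 0.0225. First find Macaulay duration:
  t   CF        PV=CF/(1+0.0225)^t    t·PV
  1         2.50         2.4450         2.4450
  2         2.50         2.3912         4.7824
  3         2.50         2.3386         7.0157
  4         2.50         2.2871         9.1484
  5         2.50         2.2368        11.1839
  6         2.50         2.1876        13.1254
  7         2.50         2.1394        14.9760
  8       502.50       420.5615     3,364.4922
  Σ                    436.5871     3,427.1689
P = 436.5871; Macaulay duration = 3,427.1689 / 436.5871 = 7.84991 half-year periods = 3.92495 years.
Modified duration = D_Mac / (1 + y) = 3.92495 / 1.0225 = 3.83859 years.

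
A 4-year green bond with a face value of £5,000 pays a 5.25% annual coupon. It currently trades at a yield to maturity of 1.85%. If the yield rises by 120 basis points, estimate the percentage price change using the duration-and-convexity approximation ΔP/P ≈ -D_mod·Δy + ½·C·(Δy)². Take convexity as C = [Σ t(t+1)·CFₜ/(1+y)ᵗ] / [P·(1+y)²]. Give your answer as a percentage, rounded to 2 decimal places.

-4.27%

With y = 0.0185:
  t   CF        PV=CF/(1+0.0185)^t    t·PV        t(t+1)·PV
  1       262.50       257.7320       257.7320         515.4639
  2       262.50       253.0505       506.1010       1,518.3031
  3       262.50       248.4541       745.3624       2,981.4495
  4     5,262.50     4,890.4405    19,561.7618      97,808.8091
  Σ                  5,649.6771    21,070.9572     102,824.0257
P = 5,649.6771; D_Mac = 3.72959 yrs; D_mod = 3.66184 yrs; C = 17.54482.
Duration effect: -3.66184 × (+0.012) = -0.043942
Convexity effect: 0.5 × 17.54482 × (0.012)² = +0.0012632
ΔP/P ≈ -0.043942 + 0.0012632 = -0.042679 = -4.2679%.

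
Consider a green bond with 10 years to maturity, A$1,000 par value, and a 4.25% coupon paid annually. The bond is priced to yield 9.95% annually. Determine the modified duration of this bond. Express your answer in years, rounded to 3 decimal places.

Periodic yield y = 0.0995. First find Macaulay duration:
  t   CF        PV=CF/(1+0.0995)^t    t·PV
  1        42.50        38.6539        38.6539
  2        42.50        35.1559        70.3118
  3        42.50        31.9745        95.9234
  4        42.50        29.0809       116.3236
  5        42.50        26.4492       132.2461
  6        42.50        24.0557       144.3340
  7        42.50        21.8787       153.1512
  8        42.50        19.8988       159.1905
  9        42.50        18.0981       162.8825
  10    1,042.50       403.7604     4,037.6040
  Σ                    649.0061     5,110.6211
P = 649.0061; Macaulay duration = 5,110.6211 / 649.0061 = 7.87453 years.
Modified duration = D_Mac / (1 + y) = 7.87453 / 1.0995 = 7.16192 years.

7.162 years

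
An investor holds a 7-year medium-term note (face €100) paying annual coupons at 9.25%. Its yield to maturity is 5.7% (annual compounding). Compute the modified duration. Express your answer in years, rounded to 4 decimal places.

5.2974 years

Periodic yield y = 0.057. First find Macaulay duration:
  t   CF        PV=CF/(1+0.057)^t    t·PV
  1         9.25         8.7512         8.7512
  2         9.25         8.2793        16.5585
  3         9.25         7.8328        23.4984
  4         9.25         7.4104        29.6416
  5         9.25         7.0108        35.0539
  6         9.25         6.6327        39.7963
  7       109.25        74.1134       518.7936
  Σ                    120.0305       672.0935
P = 120.0305; Macaulay duration = 672.0935 / 120.0305 = 5.59936 years.
Modified duration = D_Mac / (1 + y) = 5.59936 / 1.057 = 5.29740 years.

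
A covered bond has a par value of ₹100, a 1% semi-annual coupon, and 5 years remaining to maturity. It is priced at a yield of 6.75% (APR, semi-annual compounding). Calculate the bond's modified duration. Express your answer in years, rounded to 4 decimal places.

4.7095 years

Periodic yield y = 0.03375. First find Macaulay duration:
  t   CF        PV=CF/(1+0.03375)^t    t·PV
  1         0.50         0.4837         0.4837
  2         0.50         0.4679         0.9358
  3         0.50         0.4526         1.3578
  4         0.50         0.4378         1.7513
  5         0.50         0.4235         2.1177
  6         0.50         0.4097         2.4583
  7         0.50         0.3963         2.7743
  8         0.50         0.3834         3.0672
  9         0.50         0.3709         3.3379
  10      100.50        72.1125       721.1255
  Σ                     75.9384       739.4094
P = 75.9384; Macaulay duration = 739.4094 / 75.9384 = 9.73696 half-year periods = 4.86848 years.
Modified duration = D_Mac / (1 + y) = 4.86848 / 1.03375 = 4.70953 years.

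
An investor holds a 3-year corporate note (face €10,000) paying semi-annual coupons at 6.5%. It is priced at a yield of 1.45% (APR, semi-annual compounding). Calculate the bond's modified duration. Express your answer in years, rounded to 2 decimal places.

Periodic yield y = 0.00725. First find Macaulay duration:
  t   CF        PV=CF/(1+0.00725)^t    t·PV
  1       325.00       322.6607       322.6607
  2       325.00       320.3383       640.6765
  3       325.00       318.0325       954.0976
  4       325.00       315.7434     1,262.9735
  5       325.00       313.4707     1,567.3536
  6    10,325.00     9,887.0426    59,322.2554
  Σ                 11,477.2882    64,070.0173
P = 11,477.2882; Macaulay duration = 64,070.0173 / 11,477.2882 = 5.58233 half-year periods = 2.79117 years.
Modified duration = D_Mac / (1 + y) = 2.79117 / 1.00725 = 2.77108 years.

2.77 years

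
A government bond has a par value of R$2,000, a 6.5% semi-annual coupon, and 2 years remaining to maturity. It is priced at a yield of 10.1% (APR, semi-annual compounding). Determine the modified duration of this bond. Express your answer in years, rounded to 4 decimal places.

Periodic yield y = 0.0505. First find Macaulay duration:
  t   CF        PV=CF/(1+0.0505)^t    t·PV
  1        65.00        61.8753        61.8753
  2        65.00        58.9008       117.8016
  3        65.00        56.0693       168.2079
  4     2,065.00     1,695.6485     6,782.5940
  Σ                  1,872.4939     7,130.4788
P = 1,872.4939; Macaulay duration = 7,130.4788 / 1,872.4939 = 3.80801 half-year periods = 1.90401 years.
Modified duration = D_Mac / (1 + y) = 1.90401 / 1.0505 = 1.81248 years.

1.8125 years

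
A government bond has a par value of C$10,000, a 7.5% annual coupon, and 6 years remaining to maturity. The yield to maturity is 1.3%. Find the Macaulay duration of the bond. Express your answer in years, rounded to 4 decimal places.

5.1947 years

Periodic yield y = 0.013. Discount each cash flow and weight by its year:
  t   CF        PV=CF/(1+0.013)^t    t·PV
  1       750.00       740.3751       740.3751
  2       750.00       730.8738     1,461.7475
  3       750.00       721.4943     2,164.4830
  4       750.00       712.2353     2,848.9411
  5       750.00       703.0950     3,515.4752
  6    10,750.00     9,948.3669    59,690.2012
  Σ                 13,556.4404    70,421.2232
Price P = Σ PV = 13,556.4404.
Macaulay duration = Σ(t·PV) / P = 70,421.2232 / 13,556.4404 = 5.19467 years.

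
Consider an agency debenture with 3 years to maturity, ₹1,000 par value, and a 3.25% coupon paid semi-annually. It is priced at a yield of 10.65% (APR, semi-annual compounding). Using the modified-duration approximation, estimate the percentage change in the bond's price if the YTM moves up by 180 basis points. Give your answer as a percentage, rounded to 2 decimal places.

Periodic yield y = 0.05325. Modified duration first:
  t   CF        PV=CF/(1+0.05325)^t    t·PV
  1        16.25        15.4284        15.4284
  2        16.25        14.6484        29.2968
  3        16.25        13.9078        41.7235
  4        16.25        13.2047        52.8187
  5        16.25        12.5371        62.6853
  6     1,016.25       744.4092     4,466.4554
  Σ                    814.1356     4,668.4081
P = 814.1356; D_Mac = 5.73419 half-year periods = 2.86709 yrs; D_mod = 2.86709/(1+0.05325) = 2.72214 yrs.
ΔP/P ≈ -D_mod · Δy = -2.72214 × (+0.018) = -0.048999 = -4.8999%.

-4.90%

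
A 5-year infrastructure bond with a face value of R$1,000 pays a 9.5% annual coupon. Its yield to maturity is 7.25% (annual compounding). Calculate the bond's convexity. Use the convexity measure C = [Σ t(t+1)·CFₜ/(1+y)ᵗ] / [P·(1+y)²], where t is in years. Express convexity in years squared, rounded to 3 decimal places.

20.852

With y = 0.0725:
  t   CF        PV=CF/(1+0.0725)^t    t·PV        t(t+1)·PV
  1        95.00        88.5781        88.5781         177.1562
  2        95.00        82.5903       165.1806         495.5418
  3        95.00        77.0073       231.0218         924.0872
  4        95.00        71.8016       287.2066       1,436.0329
  5     1,095.00       771.6629     3,858.3144      23,149.8867
  Σ                  1,091.6402     4,630.3015      26,182.7047
P = 1,091.6402.
Convexity = Σ t(t+1)·PV / [P·(1+y)²] = 26,182.7047 / (1,091.6402 × 1.150256) = 20.85165.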